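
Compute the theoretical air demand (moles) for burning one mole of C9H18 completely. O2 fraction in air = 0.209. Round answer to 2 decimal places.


Balanced combustion: C9H18 + 13.5 O2 -> 9 CO2 + 9 H2O
O2 needed = C + H/4 = 9 + 18/4 = 13.50 moles
Air moles = O2 / 0.209 = 13.50 / 0.209 = 64.59 moles air


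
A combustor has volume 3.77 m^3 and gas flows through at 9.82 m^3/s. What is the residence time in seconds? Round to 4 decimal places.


tau = V / Q_flow
tau = 3.77 / 9.82 = 0.3839 s


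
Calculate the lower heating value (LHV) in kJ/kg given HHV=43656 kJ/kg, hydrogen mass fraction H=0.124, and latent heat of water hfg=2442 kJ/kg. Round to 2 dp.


LHV = HHV - hfg * 9 * H
Water correction = 2442 * 9 * 0.124 = 2725.272 kJ/kg
LHV = 43656 - 2725.272 = 40930.73 kJ/kg


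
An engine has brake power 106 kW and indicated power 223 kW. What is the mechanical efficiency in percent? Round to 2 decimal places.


eta_mech = (BP / IP) * 100
Ratio = 106 / 223 = 0.4753
eta_mech = 0.4753 * 100 = 47.53%


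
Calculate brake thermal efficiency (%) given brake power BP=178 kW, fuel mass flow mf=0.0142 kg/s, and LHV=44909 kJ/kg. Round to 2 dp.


eta_BTE = (BP / (mf * LHV)) * 100
Denominator = 0.0142 * 44909 = 637.7078 kW
eta_BTE = (178 / 637.7078) * 100 = 27.91%


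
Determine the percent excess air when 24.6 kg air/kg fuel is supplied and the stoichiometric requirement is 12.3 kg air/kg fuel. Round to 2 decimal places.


Excess air = actual - stoichiometric = 24.6 - 12.3 = 12.30 kg/kg fuel
Excess air % = (excess / stoich) * 100 = (12.30 / 12.3) * 100 = 100.00%


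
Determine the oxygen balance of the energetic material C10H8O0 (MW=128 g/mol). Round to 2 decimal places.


OB = -1600 * (2C + H/2 - O) / MW
Inner = 2*10 + 8/2 - 0 = 24.00
OB = -1600 * 24.00 / 128 = -300.00%


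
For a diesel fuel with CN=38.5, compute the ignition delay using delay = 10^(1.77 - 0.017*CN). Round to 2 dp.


delay = 10^(1.77 - 0.017*CN)
Exponent = 1.77 - 0.017*38.5 = 1.1155
delay = 10^1.1155 = 13.05 ms


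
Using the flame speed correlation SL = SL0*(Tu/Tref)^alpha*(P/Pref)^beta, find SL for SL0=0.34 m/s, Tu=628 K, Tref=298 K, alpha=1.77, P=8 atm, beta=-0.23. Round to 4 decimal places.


SL = SL0 * (Tu/Tref)^alpha * (P/Pref)^beta
T ratio = 628/298 = 2.10738255
(T ratio)^alpha = 2.10738255^1.77 = 3.741328
(P/Pref)^beta = 8^(-0.23) = 0.619854
SL = 0.34 * 3.741328 * 0.619854 = 0.7885 m/s


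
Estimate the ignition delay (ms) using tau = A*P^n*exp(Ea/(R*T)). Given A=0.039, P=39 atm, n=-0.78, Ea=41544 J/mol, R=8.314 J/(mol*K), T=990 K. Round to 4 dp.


tau = A * P^n * exp(Ea/(R*T))
P^n = 39^(-0.78) = 0.05740763
Ea/(R*T) = 41544/(8.314*990) = 5.047346
exp(Ea/(R*T)) = 155.608962
tau = 0.039 * 0.05740763 * 155.608962 = 0.3484 ms


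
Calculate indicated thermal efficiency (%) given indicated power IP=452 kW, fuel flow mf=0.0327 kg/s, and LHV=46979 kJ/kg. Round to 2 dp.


eta_ith = (IP / (mf * LHV)) * 100
Denominator = 0.0327 * 46979 = 1536.2133 kW
eta_ith = (452 / 1536.2133) * 100 = 29.42%


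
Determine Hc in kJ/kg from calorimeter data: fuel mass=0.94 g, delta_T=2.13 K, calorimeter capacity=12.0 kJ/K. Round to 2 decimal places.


Hc = C_cal * delta_T / m_fuel
Q_released = 12.0 * 2.13 = 25.5600 kJ
m_fuel = 0.94 g = 0.94/1000 kg = 0.000940 kg
Hc = 25.5600 / 0.000940 = 27191.49 kJ/kg


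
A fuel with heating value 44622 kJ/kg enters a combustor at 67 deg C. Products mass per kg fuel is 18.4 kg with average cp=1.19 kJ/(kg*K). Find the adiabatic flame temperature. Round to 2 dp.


T_ad = T_in + Hc / (m_p * cp)
Denominator = 18.4 * 1.19 = 21.8960
Temperature rise = 44622 / 21.8960 = 2037.91 K
T_ad = 67 + 2037.91 = 2104.91 deg C


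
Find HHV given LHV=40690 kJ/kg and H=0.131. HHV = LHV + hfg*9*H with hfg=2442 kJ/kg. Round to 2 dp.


HHV = LHV + hfg * 9 * H
Water addition = 2442 * 9 * 0.131 = 2879.118 kJ/kg
HHV = 40690 + 2879.118 = 43569.12 kJ/kg


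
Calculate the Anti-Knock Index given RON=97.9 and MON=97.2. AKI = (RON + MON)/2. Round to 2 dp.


AKI = (RON + MON) / 2
AKI = (97.9 + 97.2) / 2
AKI = 195.1 / 2 = 97.55


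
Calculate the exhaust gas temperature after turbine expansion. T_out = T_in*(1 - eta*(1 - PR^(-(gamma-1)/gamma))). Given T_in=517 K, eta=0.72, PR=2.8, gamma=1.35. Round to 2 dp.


T_out = T_in * (1 - eta * (1 - PR^(-(gamma-1)/gamma)))
Exponent = -(1.35-1)/1.35 = -0.25925926
PR^exp = 2.8^(-0.25925926) = 0.76572026
Factor = 1 - 0.72*(1 - 0.76572026) = 0.83131859
T_out = 517 * 0.83131859 = 429.79 K


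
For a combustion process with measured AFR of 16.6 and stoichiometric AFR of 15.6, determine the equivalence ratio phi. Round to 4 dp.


phi = AFR_stoich / AFR_actual
phi = 15.6 / 16.6 = 0.9398


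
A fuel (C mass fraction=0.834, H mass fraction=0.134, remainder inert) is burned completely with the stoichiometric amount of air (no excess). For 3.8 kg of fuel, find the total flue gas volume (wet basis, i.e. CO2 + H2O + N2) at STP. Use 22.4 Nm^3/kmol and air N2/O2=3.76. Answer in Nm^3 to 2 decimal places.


Per kg fuel: CO2 = (C/12 kmol)*22.4 = (0.834/12)*22.4 = 1.55680 Nm^3
Per kg fuel: H2O = (H/2 kmol)*22.4 = (0.134/2)*22.4 = 1.50080 Nm^3
O2 needed per kg fuel = C/12 + H/4 = 0.834/12 + 0.134/4 = 0.10300000 kmol
Per kg fuel: N2 = O2*3.76*22.4 = 0.10300000*3.76*22.4 = 8.67507 Nm^3
Total per kg = 1.55680 + 1.50080 + 8.67507 = 11.73267 Nm^3
Total = 11.73267 * 3.8 = 44.58 Nm^3


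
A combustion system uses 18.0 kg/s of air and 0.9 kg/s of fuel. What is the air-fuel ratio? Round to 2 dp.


AFR = m_air / m_fuel
AFR = 18.0 / 0.9 = 20.00


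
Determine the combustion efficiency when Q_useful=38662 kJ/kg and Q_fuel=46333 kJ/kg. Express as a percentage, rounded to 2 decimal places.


Efficiency = (Q_useful / Q_fuel) * 100
Efficiency = (38662 / 46333) * 100
Efficiency = 0.8344 * 100 = 83.44%


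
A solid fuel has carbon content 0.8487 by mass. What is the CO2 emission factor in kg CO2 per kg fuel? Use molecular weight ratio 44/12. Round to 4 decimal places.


EF = C_frac * (M_CO2 / M_C)
EF = 0.8487 * (44/12)
EF = 0.8487 * 3.666667 = 3.1119 kg_CO2/kg_fuel


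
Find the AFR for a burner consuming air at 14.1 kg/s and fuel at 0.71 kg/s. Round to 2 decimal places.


AFR = m_air / m_fuel
AFR = 14.1 / 0.71 = 19.86


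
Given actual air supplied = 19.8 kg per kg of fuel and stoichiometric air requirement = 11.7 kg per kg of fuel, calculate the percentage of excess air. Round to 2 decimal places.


Excess air = actual - stoichiometric = 19.8 - 11.7 = 8.10 kg/kg fuel
Excess air % = (excess / stoich) * 100 = (8.10 / 11.7) * 100 = 69.23%


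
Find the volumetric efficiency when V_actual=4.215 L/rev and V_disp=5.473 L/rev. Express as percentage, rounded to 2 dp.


eta_v = (V_actual / V_disp) * 100
Ratio = 4.215 / 5.473 = 0.7701
eta_v = 0.7701 * 100 = 77.01%


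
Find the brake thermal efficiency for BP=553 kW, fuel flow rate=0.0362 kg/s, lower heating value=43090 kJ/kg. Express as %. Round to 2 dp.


eta_BTE = (BP / (mf * LHV)) * 100
Denominator = 0.0362 * 43090 = 1559.8580 kW
eta_BTE = (553 / 1559.8580) * 100 = 35.45%


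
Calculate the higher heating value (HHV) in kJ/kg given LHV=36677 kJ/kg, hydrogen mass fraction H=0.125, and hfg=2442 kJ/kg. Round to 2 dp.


HHV = LHV + hfg * 9 * H
Water addition = 2442 * 9 * 0.125 = 2747.250 kJ/kg
HHV = 36677 + 2747.250 = 39424.25 kJ/kg


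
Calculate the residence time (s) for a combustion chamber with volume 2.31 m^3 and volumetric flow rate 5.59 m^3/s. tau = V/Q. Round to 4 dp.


tau = V / Q_flow
tau = 2.31 / 5.59 = 0.4132 s


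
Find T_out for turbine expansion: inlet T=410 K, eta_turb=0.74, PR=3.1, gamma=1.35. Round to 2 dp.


T_out = T_in * (1 - eta * (1 - PR^(-(gamma-1)/gamma)))
Exponent = -(1.35-1)/1.35 = -0.25925926
PR^exp = 3.1^(-0.25925926) = 0.74577862
Factor = 1 - 0.74*(1 - 0.74577862) = 0.81187618
T_out = 410 * 0.81187618 = 332.87 K


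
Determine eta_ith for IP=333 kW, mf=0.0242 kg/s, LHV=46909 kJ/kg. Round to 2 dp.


eta_ith = (IP / (mf * LHV)) * 100
Denominator = 0.0242 * 46909 = 1135.1978 kW
eta_ith = (333 / 1135.1978) * 100 = 29.33%


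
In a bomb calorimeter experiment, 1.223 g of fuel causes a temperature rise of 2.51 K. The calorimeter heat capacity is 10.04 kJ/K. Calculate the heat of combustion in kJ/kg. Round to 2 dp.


Hc = C_cal * delta_T / m_fuel
Q_released = 10.04 * 2.51 = 25.2004 kJ
m_fuel = 1.223 g = 1.223/1000 kg = 0.001223 kg
Hc = 25.2004 / 0.001223 = 20605.40 kJ/kg


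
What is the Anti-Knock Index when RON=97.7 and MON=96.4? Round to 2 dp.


AKI = (RON + MON) / 2
AKI = (97.7 + 96.4) / 2
AKI = 194.1 / 2 = 97.05


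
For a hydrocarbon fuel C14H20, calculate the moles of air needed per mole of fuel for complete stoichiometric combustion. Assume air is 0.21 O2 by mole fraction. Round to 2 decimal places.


Balanced combustion: C14H20 + 19 O2 -> 14 CO2 + 10 H2O
O2 needed = C + H/4 = 14 + 20/4 = 19.00 moles
Air moles = O2 / 0.21 = 19.00 / 0.21 = 90.48 moles air


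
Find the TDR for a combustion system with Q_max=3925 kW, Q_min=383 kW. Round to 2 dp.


TDR = Q_max / Q_min
TDR = 3925 / 383 = 10.25


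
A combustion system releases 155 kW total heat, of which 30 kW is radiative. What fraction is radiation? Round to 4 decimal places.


f_rad = Q_rad / Q_total
f_rad = 30 / 155 = 0.1935


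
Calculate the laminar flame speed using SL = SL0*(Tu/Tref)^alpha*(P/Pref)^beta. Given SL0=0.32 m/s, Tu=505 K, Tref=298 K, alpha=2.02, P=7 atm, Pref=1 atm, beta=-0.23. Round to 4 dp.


SL = SL0 * (Tu/Tref)^alpha * (P/Pref)^beta
T ratio = 505/298 = 1.69463087
(T ratio)^alpha = 1.69463087^2.02 = 2.902229
(P/Pref)^beta = 7^(-0.23) = 0.639186
SL = 0.32 * 2.902229 * 0.639186 = 0.5936 m/s


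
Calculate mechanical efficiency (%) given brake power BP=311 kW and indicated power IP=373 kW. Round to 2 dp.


eta_mech = (BP / IP) * 100
Ratio = 311 / 373 = 0.8338
eta_mech = 0.8338 * 100 = 83.38%


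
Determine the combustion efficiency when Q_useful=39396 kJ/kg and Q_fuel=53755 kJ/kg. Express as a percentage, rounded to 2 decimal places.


Efficiency = (Q_useful / Q_fuel) * 100
Efficiency = (39396 / 53755) * 100
Efficiency = 0.7329 * 100 = 73.29%


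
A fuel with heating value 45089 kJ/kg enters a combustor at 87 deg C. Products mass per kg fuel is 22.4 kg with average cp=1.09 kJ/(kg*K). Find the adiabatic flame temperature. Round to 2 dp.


T_ad = T_in + Hc / (m_p * cp)
Denominator = 22.4 * 1.09 = 24.4160
Temperature rise = 45089 / 24.4160 = 1846.70 K
T_ad = 87 + 1846.70 = 1933.70 deg C


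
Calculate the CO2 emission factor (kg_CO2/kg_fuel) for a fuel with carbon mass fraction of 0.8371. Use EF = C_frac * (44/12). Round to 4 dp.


EF = C_frac * (M_CO2 / M_C)
EF = 0.8371 * (44/12)
EF = 0.8371 * 3.666667 = 3.0694 kg_CO2/kg_fuel


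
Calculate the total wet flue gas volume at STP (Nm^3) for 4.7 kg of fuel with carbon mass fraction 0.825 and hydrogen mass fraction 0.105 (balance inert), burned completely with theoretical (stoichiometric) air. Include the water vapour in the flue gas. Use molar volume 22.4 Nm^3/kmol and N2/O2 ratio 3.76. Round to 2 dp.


Per kg fuel: CO2 = (C/12 kmol)*22.4 = (0.825/12)*22.4 = 1.54000 Nm^3
Per kg fuel: H2O = (H/2 kmol)*22.4 = (0.105/2)*22.4 = 1.17600 Nm^3
O2 needed per kg fuel = C/12 + H/4 = 0.825/12 + 0.105/4 = 0.09500000 kmol
Per kg fuel: N2 = O2*3.76*22.4 = 0.09500000*3.76*22.4 = 8.00128 Nm^3
Total per kg = 1.54000 + 1.17600 + 8.00128 = 10.71728 Nm^3
Total = 10.71728 * 4.7 = 50.37 Nm^3


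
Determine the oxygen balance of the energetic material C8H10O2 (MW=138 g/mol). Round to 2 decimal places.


OB = -1600 * (2C + H/2 - O) / MW
Inner = 2*8 + 10/2 - 2 = 19.00
OB = -1600 * 19.00 / 138 = -220.29%


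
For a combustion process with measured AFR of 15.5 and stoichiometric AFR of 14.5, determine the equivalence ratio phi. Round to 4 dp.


phi = AFR_stoich / AFR_actual
phi = 14.5 / 15.5 = 0.9355


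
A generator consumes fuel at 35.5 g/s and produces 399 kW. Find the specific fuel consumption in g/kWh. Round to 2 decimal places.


SFC = (mf / BP) * 3600
Rate = 35.5 / 399 = 0.088972 g/(s*kW)
SFC = 0.088972 * 3600 = 320.30 g/kWh


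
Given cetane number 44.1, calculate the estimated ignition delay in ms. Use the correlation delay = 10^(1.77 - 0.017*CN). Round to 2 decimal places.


delay = 10^(1.77 - 0.017*CN)
Exponent = 1.77 - 0.017*44.1 = 1.0203
delay = 10^1.0203 = 10.48 ms


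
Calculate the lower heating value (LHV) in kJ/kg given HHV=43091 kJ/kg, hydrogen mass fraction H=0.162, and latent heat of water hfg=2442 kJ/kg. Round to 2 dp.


LHV = HHV - hfg * 9 * H
Water correction = 2442 * 9 * 0.162 = 3560.436 kJ/kg
LHV = 43091 - 3560.436 = 39530.56 kJ/kg


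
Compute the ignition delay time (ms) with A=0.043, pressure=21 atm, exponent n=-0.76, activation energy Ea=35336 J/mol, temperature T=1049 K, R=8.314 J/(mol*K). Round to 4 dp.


tau = A * P^n * exp(Ea/(R*T))
P^n = 21^(-0.76) = 0.09888111
Ea/(R*T) = 35336/(8.314*1049) = 4.051650
exp(Ea/(R*T)) = 57.492217
tau = 0.043 * 0.09888111 * 57.492217 = 0.2445 ms


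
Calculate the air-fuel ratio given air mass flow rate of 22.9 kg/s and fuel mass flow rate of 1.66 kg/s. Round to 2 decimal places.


AFR = m_air / m_fuel
AFR = 22.9 / 1.66 = 13.80


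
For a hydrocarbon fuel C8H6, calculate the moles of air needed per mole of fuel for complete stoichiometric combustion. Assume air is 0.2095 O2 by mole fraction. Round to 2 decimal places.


Balanced combustion: C8H6 + 9.5 O2 -> 8 CO2 + 3 H2O
O2 needed = C + H/4 = 8 + 6/4 = 9.50 moles
Air moles = O2 / 0.2095 = 9.50 / 0.2095 = 45.35 moles air


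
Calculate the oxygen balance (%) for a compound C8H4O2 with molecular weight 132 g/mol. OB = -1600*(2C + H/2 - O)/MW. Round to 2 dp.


OB = -1600 * (2C + H/2 - O) / MW
Inner = 2*8 + 4/2 - 2 = 16.00
OB = -1600 * 16.00 / 132 = -193.94%


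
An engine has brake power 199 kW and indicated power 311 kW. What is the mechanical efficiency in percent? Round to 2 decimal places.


eta_mech = (BP / IP) * 100
Ratio = 199 / 311 = 0.6399
eta_mech = 0.6399 * 100 = 63.99%


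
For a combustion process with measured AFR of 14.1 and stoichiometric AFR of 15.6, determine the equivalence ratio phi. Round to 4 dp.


phi = AFR_stoich / AFR_actual
phi = 15.6 / 14.1 = 1.1064


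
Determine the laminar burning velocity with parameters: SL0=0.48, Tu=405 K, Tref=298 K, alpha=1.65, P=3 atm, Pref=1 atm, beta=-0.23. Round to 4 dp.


SL = SL0 * (Tu/Tref)^alpha * (P/Pref)^beta
T ratio = 405/298 = 1.35906040
(T ratio)^alpha = 1.35906040^1.65 = 1.658991
(P/Pref)^beta = 3^(-0.23) = 0.776716
SL = 0.48 * 1.658991 * 0.776716 = 0.6185 m/s


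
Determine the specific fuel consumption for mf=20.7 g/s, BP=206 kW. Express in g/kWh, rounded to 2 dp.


SFC = (mf / BP) * 3600
Rate = 20.7 / 206 = 0.100485 g/(s*kW)
SFC = 0.100485 * 3600 = 361.75 g/kWh


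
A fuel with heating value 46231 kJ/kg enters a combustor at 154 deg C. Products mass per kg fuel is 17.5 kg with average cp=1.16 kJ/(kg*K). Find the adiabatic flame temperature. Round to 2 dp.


T_ad = T_in + Hc / (m_p * cp)
Denominator = 17.5 * 1.16 = 20.3000
Temperature rise = 46231 / 20.3000 = 2277.39 K
T_ad = 154 + 2277.39 = 2431.39 deg C


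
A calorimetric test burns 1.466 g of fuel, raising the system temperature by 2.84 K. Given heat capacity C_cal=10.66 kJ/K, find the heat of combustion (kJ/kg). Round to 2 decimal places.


Hc = C_cal * delta_T / m_fuel
Q_released = 10.66 * 2.84 = 30.2744 kJ
m_fuel = 1.466 g = 1.466/1000 kg = 0.001466 kg
Hc = 30.2744 / 0.001466 = 20651.02 kJ/kg


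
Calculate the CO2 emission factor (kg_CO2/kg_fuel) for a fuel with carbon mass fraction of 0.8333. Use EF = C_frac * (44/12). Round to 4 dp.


EF = C_frac * (M_CO2 / M_C)
EF = 0.8333 * (44/12)
EF = 0.8333 * 3.666667 = 3.0554 kg_CO2/kg_fuel


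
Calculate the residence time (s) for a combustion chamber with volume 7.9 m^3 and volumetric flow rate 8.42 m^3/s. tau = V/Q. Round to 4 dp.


tau = V / Q_flow
tau = 7.9 / 8.42 = 0.9382 s


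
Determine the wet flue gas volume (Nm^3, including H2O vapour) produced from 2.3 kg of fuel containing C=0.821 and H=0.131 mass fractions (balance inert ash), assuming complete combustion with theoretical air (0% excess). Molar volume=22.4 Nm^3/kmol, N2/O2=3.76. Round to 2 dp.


Per kg fuel: CO2 = (C/12 kmol)*22.4 = (0.821/12)*22.4 = 1.53253 Nm^3
Per kg fuel: H2O = (H/2 kmol)*22.4 = (0.131/2)*22.4 = 1.46720 Nm^3
O2 needed per kg fuel = C/12 + H/4 = 0.821/12 + 0.131/4 = 0.10116667 kmol
Per kg fuel: N2 = O2*3.76*22.4 = 0.10116667*3.76*22.4 = 8.52066 Nm^3
Total per kg = 1.53253 + 1.46720 + 8.52066 = 11.52039 Nm^3
Total = 11.52039 * 2.3 = 26.50 Nm^3


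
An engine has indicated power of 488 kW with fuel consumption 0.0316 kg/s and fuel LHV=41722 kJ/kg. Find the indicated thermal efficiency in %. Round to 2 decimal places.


eta_ith = (IP / (mf * LHV)) * 100
Denominator = 0.0316 * 41722 = 1318.4152 kW
eta_ith = (488 / 1318.4152) * 100 = 37.01%


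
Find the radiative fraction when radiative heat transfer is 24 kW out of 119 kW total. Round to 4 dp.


f_rad = Q_rad / Q_total
f_rad = 24 / 119 = 0.2017


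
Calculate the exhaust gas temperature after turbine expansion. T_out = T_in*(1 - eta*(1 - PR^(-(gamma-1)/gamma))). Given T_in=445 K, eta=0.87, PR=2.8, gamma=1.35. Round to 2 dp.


T_out = T_in * (1 - eta * (1 - PR^(-(gamma-1)/gamma)))
Exponent = -(1.35-1)/1.35 = -0.25925926
PR^exp = 2.8^(-0.25925926) = 0.76572026
Factor = 1 - 0.87*(1 - 0.76572026) = 0.79617663
T_out = 445 * 0.79617663 = 354.30 K


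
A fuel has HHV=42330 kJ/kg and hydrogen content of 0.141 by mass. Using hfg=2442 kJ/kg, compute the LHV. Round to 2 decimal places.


LHV = HHV - hfg * 9 * H
Water correction = 2442 * 9 * 0.141 = 3098.898 kJ/kg
LHV = 42330 - 3098.898 = 39231.10 kJ/kg


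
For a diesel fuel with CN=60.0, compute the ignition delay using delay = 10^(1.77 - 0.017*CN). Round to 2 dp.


delay = 10^(1.77 - 0.017*CN)
Exponent = 1.77 - 0.017*60.0 = 0.7500
delay = 10^0.7500 = 5.62 ms


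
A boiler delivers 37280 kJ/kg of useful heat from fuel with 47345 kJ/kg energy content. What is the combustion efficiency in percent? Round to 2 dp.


Efficiency = (Q_useful / Q_fuel) * 100
Efficiency = (37280 / 47345) * 100
Efficiency = 0.7874 * 100 = 78.74%


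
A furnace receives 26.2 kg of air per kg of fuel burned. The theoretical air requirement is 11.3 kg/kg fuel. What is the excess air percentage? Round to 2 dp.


Excess air = actual - stoichiometric = 26.2 - 11.3 = 14.90 kg/kg fuel
Excess air % = (excess / stoich) * 100 = (14.90 / 11.3) * 100 = 131.86%


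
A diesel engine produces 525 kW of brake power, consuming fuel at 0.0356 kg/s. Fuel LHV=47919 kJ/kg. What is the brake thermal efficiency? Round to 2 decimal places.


eta_BTE = (BP / (mf * LHV)) * 100
Denominator = 0.0356 * 47919 = 1705.9164 kW
eta_BTE = (525 / 1705.9164) * 100 = 30.78%


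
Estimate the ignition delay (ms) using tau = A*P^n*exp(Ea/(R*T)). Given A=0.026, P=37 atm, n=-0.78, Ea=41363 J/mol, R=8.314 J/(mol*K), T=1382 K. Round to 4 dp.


tau = A * P^n * exp(Ea/(R*T))
P^n = 37^(-0.78) = 0.05981397
Ea/(R*T) = 41363/(8.314*1382) = 3.599929
exp(Ea/(R*T)) = 36.595646
tau = 0.026 * 0.05981397 * 36.595646 = 0.0569 ms


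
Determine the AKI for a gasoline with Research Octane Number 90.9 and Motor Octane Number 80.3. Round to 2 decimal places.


AKI = (RON + MON) / 2
AKI = (90.9 + 80.3) / 2
AKI = 171.2 / 2 = 85.60


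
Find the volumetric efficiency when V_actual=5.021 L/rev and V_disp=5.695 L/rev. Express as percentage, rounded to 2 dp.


eta_v = (V_actual / V_disp) * 100
Ratio = 5.021 / 5.695 = 0.8817
eta_v = 0.8817 * 100 = 88.17%


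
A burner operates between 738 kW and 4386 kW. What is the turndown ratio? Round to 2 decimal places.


TDR = Q_max / Q_min
TDR = 4386 / 738 = 5.94


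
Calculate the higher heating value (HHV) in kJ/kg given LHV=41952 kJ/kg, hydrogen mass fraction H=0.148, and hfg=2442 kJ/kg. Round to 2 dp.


HHV = LHV + hfg * 9 * H
Water addition = 2442 * 9 * 0.148 = 3252.744 kJ/kg
HHV = 41952 + 3252.744 = 45204.74 kJ/kg


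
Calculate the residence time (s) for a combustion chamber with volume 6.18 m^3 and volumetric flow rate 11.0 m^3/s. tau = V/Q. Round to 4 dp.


tau = V / Q_flow
tau = 6.18 / 11.0 = 0.5618 s


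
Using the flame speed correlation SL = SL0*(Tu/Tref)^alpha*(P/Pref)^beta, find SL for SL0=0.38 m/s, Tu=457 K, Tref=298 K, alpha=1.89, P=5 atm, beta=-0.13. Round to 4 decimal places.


SL = SL0 * (Tu/Tref)^alpha * (P/Pref)^beta
T ratio = 457/298 = 1.53355705
(T ratio)^alpha = 1.53355705^1.89 = 2.243742
(P/Pref)^beta = 5^(-0.13) = 0.811211
SL = 0.38 * 2.243742 * 0.811211 = 0.6917 m/s


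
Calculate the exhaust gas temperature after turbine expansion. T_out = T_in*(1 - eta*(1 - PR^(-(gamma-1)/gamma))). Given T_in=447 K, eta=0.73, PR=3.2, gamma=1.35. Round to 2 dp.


T_out = T_in * (1 - eta * (1 - PR^(-(gamma-1)/gamma)))
Exponent = -(1.35-1)/1.35 = -0.25925926
PR^exp = 3.2^(-0.25925926) = 0.73966521
Factor = 1 - 0.73*(1 - 0.73966521) = 0.80995560
T_out = 447 * 0.80995560 = 362.05 K


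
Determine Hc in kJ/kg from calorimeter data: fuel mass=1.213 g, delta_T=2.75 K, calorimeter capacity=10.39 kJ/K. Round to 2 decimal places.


Hc = C_cal * delta_T / m_fuel
Q_released = 10.39 * 2.75 = 28.5725 kJ
m_fuel = 1.213 g = 1.213/1000 kg = 0.001213 kg
Hc = 28.5725 / 0.001213 = 23555.23 kJ/kg


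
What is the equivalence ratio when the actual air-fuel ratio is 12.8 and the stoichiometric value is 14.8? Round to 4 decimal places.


phi = AFR_stoich / AFR_actual
phi = 14.8 / 12.8 = 1.1563


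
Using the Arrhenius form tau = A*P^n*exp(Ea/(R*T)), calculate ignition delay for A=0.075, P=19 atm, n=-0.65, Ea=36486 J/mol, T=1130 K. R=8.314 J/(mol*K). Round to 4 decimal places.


tau = A * P^n * exp(Ea/(R*T))
P^n = 19^(-0.65) = 0.14750616
Ea/(R*T) = 36486/(8.314*1130) = 3.883629
exp(Ea/(R*T)) = 48.600290
tau = 0.075 * 0.14750616 * 48.600290 = 0.5377 ms


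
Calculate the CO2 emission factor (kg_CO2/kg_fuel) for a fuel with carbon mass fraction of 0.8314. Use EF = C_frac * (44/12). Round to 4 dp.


EF = C_frac * (M_CO2 / M_C)
EF = 0.8314 * (44/12)
EF = 0.8314 * 3.666667 = 3.0485 kg_CO2/kg_fuel


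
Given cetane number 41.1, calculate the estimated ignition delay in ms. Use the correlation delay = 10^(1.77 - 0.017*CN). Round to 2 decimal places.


delay = 10^(1.77 - 0.017*CN)
Exponent = 1.77 - 0.017*41.1 = 1.0713
delay = 10^1.0713 = 11.78 ms


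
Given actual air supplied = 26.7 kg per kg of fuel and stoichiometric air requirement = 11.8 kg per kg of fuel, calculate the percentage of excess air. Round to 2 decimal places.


Excess air = actual - stoichiometric = 26.7 - 11.8 = 14.90 kg/kg fuel
Excess air % = (excess / stoich) * 100 = (14.90 / 11.8) * 100 = 126.27%


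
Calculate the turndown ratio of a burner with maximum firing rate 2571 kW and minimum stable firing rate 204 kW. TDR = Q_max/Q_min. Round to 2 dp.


TDR = Q_max / Q_min
TDR = 2571 / 204 = 12.60


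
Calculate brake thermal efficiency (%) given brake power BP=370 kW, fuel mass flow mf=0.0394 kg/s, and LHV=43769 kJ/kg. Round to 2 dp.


eta_BTE = (BP / (mf * LHV)) * 100
Denominator = 0.0394 * 43769 = 1724.4986 kW
eta_BTE = (370 / 1724.4986) * 100 = 21.46%


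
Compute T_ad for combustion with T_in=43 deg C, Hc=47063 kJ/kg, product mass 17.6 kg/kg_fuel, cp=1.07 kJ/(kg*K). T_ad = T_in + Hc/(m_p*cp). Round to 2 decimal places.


T_ad = T_in + Hc / (m_p * cp)
Denominator = 17.6 * 1.07 = 18.8320
Temperature rise = 47063 / 18.8320 = 2499.10 K
T_ad = 43 + 2499.10 = 2542.10 deg C


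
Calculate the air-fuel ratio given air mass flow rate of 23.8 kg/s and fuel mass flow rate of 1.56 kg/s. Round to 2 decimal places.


AFR = m_air / m_fuel
AFR = 23.8 / 1.56 = 15.26


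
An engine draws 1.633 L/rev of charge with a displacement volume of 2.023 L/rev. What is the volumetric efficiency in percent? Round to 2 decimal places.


eta_v = (V_actual / V_disp) * 100
Ratio = 1.633 / 2.023 = 0.8072
eta_v = 0.8072 * 100 = 80.72%


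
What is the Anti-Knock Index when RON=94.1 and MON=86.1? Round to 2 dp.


AKI = (RON + MON) / 2
AKI = (94.1 + 86.1) / 2
AKI = 180.2 / 2 = 90.10


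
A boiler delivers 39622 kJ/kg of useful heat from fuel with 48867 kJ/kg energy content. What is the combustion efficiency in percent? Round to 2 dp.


Efficiency = (Q_useful / Q_fuel) * 100
Efficiency = (39622 / 48867) * 100
Efficiency = 0.8108 * 100 = 81.08%


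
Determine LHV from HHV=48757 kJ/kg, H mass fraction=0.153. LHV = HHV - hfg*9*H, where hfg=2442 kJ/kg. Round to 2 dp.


LHV = HHV - hfg * 9 * H
Water correction = 2442 * 9 * 0.153 = 3362.634 kJ/kg
LHV = 48757 - 3362.634 = 45394.37 kJ/kg


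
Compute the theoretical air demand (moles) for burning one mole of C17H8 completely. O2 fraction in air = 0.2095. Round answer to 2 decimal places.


Balanced combustion: C17H8 + 19 O2 -> 17 CO2 + 4 H2O
O2 needed = C + H/4 = 17 + 8/4 = 19.00 moles
Air moles = O2 / 0.2095 = 19.00 / 0.2095 = 90.69 moles air


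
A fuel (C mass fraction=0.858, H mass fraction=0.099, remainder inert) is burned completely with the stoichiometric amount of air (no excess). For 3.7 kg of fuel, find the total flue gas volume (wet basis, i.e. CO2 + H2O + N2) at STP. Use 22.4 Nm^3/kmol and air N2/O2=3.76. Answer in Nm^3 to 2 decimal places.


Per kg fuel: CO2 = (C/12 kmol)*22.4 = (0.858/12)*22.4 = 1.60160 Nm^3
Per kg fuel: H2O = (H/2 kmol)*22.4 = (0.099/2)*22.4 = 1.10880 Nm^3
O2 needed per kg fuel = C/12 + H/4 = 0.858/12 + 0.099/4 = 0.09625000 kmol
Per kg fuel: N2 = O2*3.76*22.4 = 0.09625000*3.76*22.4 = 8.10656 Nm^3
Total per kg = 1.60160 + 1.10880 + 8.10656 = 10.81696 Nm^3
Total = 10.81696 * 3.7 = 40.02 Nm^3


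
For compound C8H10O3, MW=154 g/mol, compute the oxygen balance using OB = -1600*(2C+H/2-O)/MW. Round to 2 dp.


OB = -1600 * (2C + H/2 - O) / MW
Inner = 2*8 + 10/2 - 3 = 18.00
OB = -1600 * 18.00 / 154 = -187.01%


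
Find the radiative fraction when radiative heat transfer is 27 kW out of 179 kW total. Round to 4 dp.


f_rad = Q_rad / Q_total
f_rad = 27 / 179 = 0.1508


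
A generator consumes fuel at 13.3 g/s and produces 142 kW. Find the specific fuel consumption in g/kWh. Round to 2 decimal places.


SFC = (mf / BP) * 3600
Rate = 13.3 / 142 = 0.093662 g/(s*kW)
SFC = 0.093662 * 3600 = 337.18 g/kWh


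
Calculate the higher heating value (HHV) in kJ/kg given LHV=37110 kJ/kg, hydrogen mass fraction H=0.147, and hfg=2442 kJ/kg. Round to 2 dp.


HHV = LHV + hfg * 9 * H
Water addition = 2442 * 9 * 0.147 = 3230.766 kJ/kg
HHV = 37110 + 3230.766 = 40340.77 kJ/kg


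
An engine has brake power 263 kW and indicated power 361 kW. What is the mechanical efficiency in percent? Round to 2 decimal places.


eta_mech = (BP / IP) * 100
Ratio = 263 / 361 = 0.7285
eta_mech = 0.7285 * 100 = 72.85%


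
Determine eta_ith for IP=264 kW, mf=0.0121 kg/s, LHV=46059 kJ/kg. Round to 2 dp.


eta_ith = (IP / (mf * LHV)) * 100
Denominator = 0.0121 * 46059 = 557.3139 kW
eta_ith = (264 / 557.3139) * 100 = 47.37%


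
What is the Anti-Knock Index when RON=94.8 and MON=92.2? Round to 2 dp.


AKI = (RON + MON) / 2
AKI = (94.8 + 92.2) / 2
AKI = 187.0 / 2 = 93.50


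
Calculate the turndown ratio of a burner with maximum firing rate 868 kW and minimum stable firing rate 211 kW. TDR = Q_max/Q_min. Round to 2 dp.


TDR = Q_max / Q_min
TDR = 868 / 211 = 4.11


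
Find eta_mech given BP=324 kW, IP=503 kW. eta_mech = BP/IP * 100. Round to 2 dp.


eta_mech = (BP / IP) * 100
Ratio = 324 / 503 = 0.6441
eta_mech = 0.6441 * 100 = 64.41%


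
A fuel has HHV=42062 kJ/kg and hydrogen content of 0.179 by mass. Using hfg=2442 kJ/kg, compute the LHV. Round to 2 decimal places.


LHV = HHV - hfg * 9 * H
Water correction = 2442 * 9 * 0.179 = 3934.062 kJ/kg
LHV = 42062 - 3934.062 = 38127.94 kJ/kg


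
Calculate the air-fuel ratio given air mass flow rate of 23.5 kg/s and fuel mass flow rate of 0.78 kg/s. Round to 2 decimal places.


AFR = m_air / m_fuel
AFR = 23.5 / 0.78 = 30.13


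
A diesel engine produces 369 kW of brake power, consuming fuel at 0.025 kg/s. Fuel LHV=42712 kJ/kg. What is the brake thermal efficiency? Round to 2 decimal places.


eta_BTE = (BP / (mf * LHV)) * 100
Denominator = 0.025 * 42712 = 1067.8000 kW
eta_BTE = (369 / 1067.8000) * 100 = 34.56%


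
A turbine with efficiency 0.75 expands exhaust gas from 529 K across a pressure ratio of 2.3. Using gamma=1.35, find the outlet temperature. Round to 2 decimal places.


T_out = T_in * (1 - eta * (1 - PR^(-(gamma-1)/gamma)))
Exponent = -(1.35-1)/1.35 = -0.25925926
PR^exp = 2.3^(-0.25925926) = 0.80578413
Factor = 1 - 0.75*(1 - 0.80578413) = 0.85433810
T_out = 529 * 0.85433810 = 451.94 K


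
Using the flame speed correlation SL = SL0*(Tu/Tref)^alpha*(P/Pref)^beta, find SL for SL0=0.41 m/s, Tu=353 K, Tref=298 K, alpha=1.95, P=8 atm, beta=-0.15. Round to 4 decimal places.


SL = SL0 * (Tu/Tref)^alpha * (P/Pref)^beta
T ratio = 353/298 = 1.18456376
(T ratio)^alpha = 1.18456376^1.95 = 1.391358
(P/Pref)^beta = 8^(-0.15) = 0.732043
SL = 0.41 * 1.391358 * 0.732043 = 0.4176 m/s


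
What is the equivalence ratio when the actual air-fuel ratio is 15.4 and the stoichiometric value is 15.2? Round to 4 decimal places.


phi = AFR_stoich / AFR_actual
phi = 15.2 / 15.4 = 0.9870


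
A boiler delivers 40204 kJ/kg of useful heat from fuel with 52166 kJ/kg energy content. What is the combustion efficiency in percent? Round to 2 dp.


Efficiency = (Q_useful / Q_fuel) * 100
Efficiency = (40204 / 52166) * 100
Efficiency = 0.7707 * 100 = 77.07%


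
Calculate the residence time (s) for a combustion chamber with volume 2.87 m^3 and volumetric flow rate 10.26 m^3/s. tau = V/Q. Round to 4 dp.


tau = V / Q_flow
tau = 2.87 / 10.26 = 0.2797 s


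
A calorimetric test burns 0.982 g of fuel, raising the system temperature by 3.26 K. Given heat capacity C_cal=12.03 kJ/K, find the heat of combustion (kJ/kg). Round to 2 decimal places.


Hc = C_cal * delta_T / m_fuel
Q_released = 12.03 * 3.26 = 39.2178 kJ
m_fuel = 0.982 g = 0.982/1000 kg = 0.000982 kg
Hc = 39.2178 / 0.000982 = 39936.66 kJ/kg


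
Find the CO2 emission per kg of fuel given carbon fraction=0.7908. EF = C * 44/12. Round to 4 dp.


EF = C_frac * (M_CO2 / M_C)
EF = 0.7908 * (44/12)
EF = 0.7908 * 3.666667 = 2.8996 kg_CO2/kg_fuel


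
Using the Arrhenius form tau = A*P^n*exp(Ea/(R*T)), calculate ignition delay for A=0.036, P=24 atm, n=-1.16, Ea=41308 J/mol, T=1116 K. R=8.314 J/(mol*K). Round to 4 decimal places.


tau = A * P^n * exp(Ea/(R*T))
P^n = 24^(-1.16) = 0.02505849
Ea/(R*T) = 41308/(8.314*1116) = 4.452049
exp(Ea/(R*T)) = 85.802589
tau = 0.036 * 0.02505849 * 85.802589 = 0.0774 ms


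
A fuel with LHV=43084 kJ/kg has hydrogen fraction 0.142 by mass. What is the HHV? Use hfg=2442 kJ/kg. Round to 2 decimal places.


HHV = LHV + hfg * 9 * H
Water addition = 2442 * 9 * 0.142 = 3120.876 kJ/kg
HHV = 43084 + 3120.876 = 46204.88 kJ/kg


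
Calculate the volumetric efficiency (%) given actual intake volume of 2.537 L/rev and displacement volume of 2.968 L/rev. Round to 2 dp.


eta_v = (V_actual / V_disp) * 100
Ratio = 2.537 / 2.968 = 0.8548
eta_v = 0.8548 * 100 = 85.48%


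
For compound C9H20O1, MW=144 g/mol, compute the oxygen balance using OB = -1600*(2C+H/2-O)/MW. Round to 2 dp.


OB = -1600 * (2C + H/2 - O) / MW
Inner = 2*9 + 20/2 - 1 = 27.00
OB = -1600 * 27.00 / 144 = -300.00%


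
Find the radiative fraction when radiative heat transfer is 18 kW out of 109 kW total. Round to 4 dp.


f_rad = Q_rad / Q_total
f_rad = 18 / 109 = 0.1651


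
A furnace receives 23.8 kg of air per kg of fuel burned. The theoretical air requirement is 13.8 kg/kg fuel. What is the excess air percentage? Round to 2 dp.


Excess air = actual - stoichiometric = 23.8 - 13.8 = 10.00 kg/kg fuel
Excess air % = (excess / stoich) * 100 = (10.00 / 13.8) * 100 = 72.46%


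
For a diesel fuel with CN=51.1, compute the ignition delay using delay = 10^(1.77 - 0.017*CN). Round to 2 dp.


delay = 10^(1.77 - 0.017*CN)
Exponent = 1.77 - 0.017*51.1 = 0.9013
delay = 10^0.9013 = 7.97 ms


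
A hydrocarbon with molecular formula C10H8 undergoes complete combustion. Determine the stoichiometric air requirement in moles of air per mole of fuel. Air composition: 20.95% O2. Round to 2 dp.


Balanced combustion: C10H8 + 12 O2 -> 10 CO2 + 4 H2O
O2 needed = C + H/4 = 10 + 8/4 = 12.00 moles
Air moles = O2 / 0.2095 = 12.00 / 0.2095 = 57.28 moles air


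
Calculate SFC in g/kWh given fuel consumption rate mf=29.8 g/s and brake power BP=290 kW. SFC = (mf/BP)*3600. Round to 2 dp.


SFC = (mf / BP) * 3600
Rate = 29.8 / 290 = 0.102759 g/(s*kW)
SFC = 0.102759 * 3600 = 369.93 g/kWh


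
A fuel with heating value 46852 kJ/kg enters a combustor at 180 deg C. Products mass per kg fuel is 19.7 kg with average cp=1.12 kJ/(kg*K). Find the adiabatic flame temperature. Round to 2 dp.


T_ad = T_in + Hc / (m_p * cp)
Denominator = 19.7 * 1.12 = 22.0640
Temperature rise = 46852 / 22.0640 = 2123.46 K
T_ad = 180 + 2123.46 = 2303.46 deg C


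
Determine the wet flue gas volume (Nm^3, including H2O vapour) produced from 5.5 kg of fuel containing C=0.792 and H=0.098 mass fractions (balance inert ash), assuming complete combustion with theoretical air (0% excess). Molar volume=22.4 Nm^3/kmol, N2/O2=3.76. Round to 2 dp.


Per kg fuel: CO2 = (C/12 kmol)*22.4 = (0.792/12)*22.4 = 1.47840 Nm^3
Per kg fuel: H2O = (H/2 kmol)*22.4 = (0.098/2)*22.4 = 1.09760 Nm^3
O2 needed per kg fuel = C/12 + H/4 = 0.792/12 + 0.098/4 = 0.09050000 kmol
Per kg fuel: N2 = O2*3.76*22.4 = 0.09050000*3.76*22.4 = 7.62227 Nm^3
Total per kg = 1.47840 + 1.09760 + 7.62227 = 10.19827 Nm^3
Total = 10.19827 * 5.5 = 56.09 Nm^3


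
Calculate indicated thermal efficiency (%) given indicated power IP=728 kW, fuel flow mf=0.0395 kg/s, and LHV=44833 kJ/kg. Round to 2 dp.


eta_ith = (IP / (mf * LHV)) * 100
Denominator = 0.0395 * 44833 = 1770.9035 kW
eta_ith = (728 / 1770.9035) * 100 = 41.11%


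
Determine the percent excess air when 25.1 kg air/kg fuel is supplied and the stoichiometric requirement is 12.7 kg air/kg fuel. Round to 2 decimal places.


Excess air = actual - stoichiometric = 25.1 - 12.7 = 12.40 kg/kg fuel
Excess air % = (excess / stoich) * 100 = (12.40 / 12.7) * 100 = 97.64%


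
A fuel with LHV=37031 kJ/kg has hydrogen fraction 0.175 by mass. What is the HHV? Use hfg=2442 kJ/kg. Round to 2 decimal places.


HHV = LHV + hfg * 9 * H
Water addition = 2442 * 9 * 0.175 = 3846.150 kJ/kg
HHV = 37031 + 3846.150 = 40877.15 kJ/kg


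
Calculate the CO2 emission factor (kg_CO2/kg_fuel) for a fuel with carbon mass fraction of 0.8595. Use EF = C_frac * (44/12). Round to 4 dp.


EF = C_frac * (M_CO2 / M_C)
EF = 0.8595 * (44/12)
EF = 0.8595 * 3.666667 = 3.1515 kg_CO2/kg_fuel


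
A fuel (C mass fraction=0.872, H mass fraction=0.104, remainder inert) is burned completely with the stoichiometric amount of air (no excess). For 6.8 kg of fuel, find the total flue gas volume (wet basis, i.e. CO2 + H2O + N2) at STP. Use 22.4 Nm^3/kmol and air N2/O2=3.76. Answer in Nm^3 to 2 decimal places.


Per kg fuel: CO2 = (C/12 kmol)*22.4 = (0.872/12)*22.4 = 1.62773 Nm^3
Per kg fuel: H2O = (H/2 kmol)*22.4 = (0.104/2)*22.4 = 1.16480 Nm^3
O2 needed per kg fuel = C/12 + H/4 = 0.872/12 + 0.104/4 = 0.09866667 kmol
Per kg fuel: N2 = O2*3.76*22.4 = 0.09866667*3.76*22.4 = 8.31010 Nm^3
Total per kg = 1.62773 + 1.16480 + 8.31010 = 11.10263 Nm^3
Total = 11.10263 * 6.8 = 75.50 Nm^3


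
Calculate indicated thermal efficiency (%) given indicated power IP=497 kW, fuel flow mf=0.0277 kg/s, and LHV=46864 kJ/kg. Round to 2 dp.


eta_ith = (IP / (mf * LHV)) * 100
Denominator = 0.0277 * 46864 = 1298.1328 kW
eta_ith = (497 / 1298.1328) * 100 = 38.29%


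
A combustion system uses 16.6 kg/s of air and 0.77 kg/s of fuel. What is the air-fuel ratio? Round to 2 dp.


AFR = m_air / m_fuel
AFR = 16.6 / 0.77 = 21.56


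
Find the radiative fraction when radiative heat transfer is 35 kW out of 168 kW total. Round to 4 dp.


f_rad = Q_rad / Q_total
f_rad = 35 / 168 = 0.2083


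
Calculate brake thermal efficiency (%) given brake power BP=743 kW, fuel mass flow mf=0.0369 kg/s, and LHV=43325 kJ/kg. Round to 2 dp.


eta_BTE = (BP / (mf * LHV)) * 100
Denominator = 0.0369 * 43325 = 1598.6925 kW
eta_BTE = (743 / 1598.6925) * 100 = 46.48%


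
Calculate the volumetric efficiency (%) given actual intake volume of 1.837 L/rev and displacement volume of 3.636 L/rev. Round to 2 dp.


eta_v = (V_actual / V_disp) * 100
Ratio = 1.837 / 3.636 = 0.5052
eta_v = 0.5052 * 100 = 50.52%


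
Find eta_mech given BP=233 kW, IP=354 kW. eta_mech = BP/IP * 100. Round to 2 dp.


eta_mech = (BP / IP) * 100
Ratio = 233 / 354 = 0.6582
eta_mech = 0.6582 * 100 = 65.82%


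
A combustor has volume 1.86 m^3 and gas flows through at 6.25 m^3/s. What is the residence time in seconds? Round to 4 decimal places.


tau = V / Q_flow
tau = 1.86 / 6.25 = 0.2976 s


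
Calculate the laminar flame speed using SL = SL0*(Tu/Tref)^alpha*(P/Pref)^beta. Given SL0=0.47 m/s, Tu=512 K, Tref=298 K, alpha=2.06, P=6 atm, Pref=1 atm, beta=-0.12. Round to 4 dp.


SL = SL0 * (Tu/Tref)^alpha * (P/Pref)^beta
T ratio = 512/298 = 1.71812081
(T ratio)^alpha = 1.71812081^2.06 = 3.049373
(P/Pref)^beta = 6^(-0.12) = 0.806532
SL = 0.47 * 3.049373 * 0.806532 = 1.1559 m/s


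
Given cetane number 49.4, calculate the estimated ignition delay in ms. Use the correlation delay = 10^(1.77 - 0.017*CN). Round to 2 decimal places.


delay = 10^(1.77 - 0.017*CN)
Exponent = 1.77 - 0.017*49.4 = 0.9302
delay = 10^0.9302 = 8.52 ms


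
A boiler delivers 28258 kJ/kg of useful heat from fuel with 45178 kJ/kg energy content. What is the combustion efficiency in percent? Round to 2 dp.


Efficiency = (Q_useful / Q_fuel) * 100
Efficiency = (28258 / 45178) * 100
Efficiency = 0.6255 * 100 = 62.55%


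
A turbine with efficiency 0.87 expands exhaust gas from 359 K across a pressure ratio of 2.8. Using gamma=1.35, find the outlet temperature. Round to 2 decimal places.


T_out = T_in * (1 - eta * (1 - PR^(-(gamma-1)/gamma)))
Exponent = -(1.35-1)/1.35 = -0.25925926
PR^exp = 2.8^(-0.25925926) = 0.76572026
Factor = 1 - 0.87*(1 - 0.76572026) = 0.79617663
T_out = 359 * 0.79617663 = 285.83 K


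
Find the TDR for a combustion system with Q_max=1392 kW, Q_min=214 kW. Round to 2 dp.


TDR = Q_max / Q_min
TDR = 1392 / 214 = 6.50


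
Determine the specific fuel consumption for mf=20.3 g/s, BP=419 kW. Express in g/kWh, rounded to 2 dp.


SFC = (mf / BP) * 3600
Rate = 20.3 / 419 = 0.048449 g/(s*kW)
SFC = 0.048449 * 3600 = 174.42 g/kWh


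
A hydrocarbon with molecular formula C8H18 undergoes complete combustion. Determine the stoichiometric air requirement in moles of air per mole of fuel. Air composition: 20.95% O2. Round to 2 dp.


Balanced combustion: C8H18 + 12.5 O2 -> 8 CO2 + 9 H2O
O2 needed = C + H/4 = 8 + 18/4 = 12.50 moles
Air moles = O2 / 0.2095 = 12.50 / 0.2095 = 59.67 moles air


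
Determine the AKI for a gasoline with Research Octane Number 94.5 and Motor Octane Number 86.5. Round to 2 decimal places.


AKI = (RON + MON) / 2
AKI = (94.5 + 86.5) / 2
AKI = 181.0 / 2 = 90.50


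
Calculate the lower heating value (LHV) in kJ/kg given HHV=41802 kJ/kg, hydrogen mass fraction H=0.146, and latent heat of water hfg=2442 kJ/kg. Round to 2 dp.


LHV = HHV - hfg * 9 * H
Water correction = 2442 * 9 * 0.146 = 3208.788 kJ/kg
LHV = 41802 - 3208.788 = 38593.21 kJ/kg


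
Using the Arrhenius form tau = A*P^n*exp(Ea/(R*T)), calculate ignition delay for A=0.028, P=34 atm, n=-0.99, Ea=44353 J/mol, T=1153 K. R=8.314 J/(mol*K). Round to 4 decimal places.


tau = A * P^n * exp(Ea/(R*T))
P^n = 34^(-0.99) = 0.03046743
Ea/(R*T) = 44353/(8.314*1153) = 4.626831
exp(Ea/(R*T)) = 102.189751
tau = 0.028 * 0.03046743 * 102.189751 = 0.0872 ms
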